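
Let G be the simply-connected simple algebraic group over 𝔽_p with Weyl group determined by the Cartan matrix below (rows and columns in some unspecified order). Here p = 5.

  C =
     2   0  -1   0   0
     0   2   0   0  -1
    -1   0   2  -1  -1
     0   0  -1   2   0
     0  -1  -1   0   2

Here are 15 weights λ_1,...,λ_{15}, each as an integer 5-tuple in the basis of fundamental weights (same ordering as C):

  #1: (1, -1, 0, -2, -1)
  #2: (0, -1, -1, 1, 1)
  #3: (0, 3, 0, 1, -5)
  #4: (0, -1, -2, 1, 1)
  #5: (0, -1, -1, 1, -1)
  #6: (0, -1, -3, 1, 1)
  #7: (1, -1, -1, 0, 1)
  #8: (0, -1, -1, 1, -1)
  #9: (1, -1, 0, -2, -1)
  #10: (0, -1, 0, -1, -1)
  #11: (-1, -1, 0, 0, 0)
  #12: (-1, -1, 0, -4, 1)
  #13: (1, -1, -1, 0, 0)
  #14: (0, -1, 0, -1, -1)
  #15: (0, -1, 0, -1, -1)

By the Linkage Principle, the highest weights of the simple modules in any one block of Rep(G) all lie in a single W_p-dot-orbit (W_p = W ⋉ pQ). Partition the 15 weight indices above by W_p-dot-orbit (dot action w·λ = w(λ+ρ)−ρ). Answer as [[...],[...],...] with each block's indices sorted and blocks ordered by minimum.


D_5 Cartan matrix, 5 simple roots permuted; ρ=(1,1,1,1,1).

Ā_5 reps of the 15 weights (D_5, coords as presented):

  1: (2, 0, 0, 1, 0)
  2: (1, 0, 0, 2, 0)
  3: (2, 0, 0, 1, 1)
  4: (0, 0, 1, 1, 1)
  5: (1, 0, 0, 2, 0)
  6: (1, 0, 1, 0, 0)
  7: (2, 0, 0, 1, 0)
  8: (1, 0, 0, 2, 0)
  9: (2, 0, 0, 1, 0)
  10: (1, 0, 1, 0, 0)
  11: (0, 0, 1, 1, 1)
  12: (2, 0, 0, 1, 0)
  13: (2, 0, 0, 1, 1)
  14: (1, 0, 1, 0, 0)
  15: (1, 0, 1, 0, 0)

5 distinct reps among the 15 weights ⇒ 5 W_5-linkage classes:

[[1, 7, 9, 12], [2, 5, 8], [3, 13], [4, 11], [6, 10, 14, 15]]


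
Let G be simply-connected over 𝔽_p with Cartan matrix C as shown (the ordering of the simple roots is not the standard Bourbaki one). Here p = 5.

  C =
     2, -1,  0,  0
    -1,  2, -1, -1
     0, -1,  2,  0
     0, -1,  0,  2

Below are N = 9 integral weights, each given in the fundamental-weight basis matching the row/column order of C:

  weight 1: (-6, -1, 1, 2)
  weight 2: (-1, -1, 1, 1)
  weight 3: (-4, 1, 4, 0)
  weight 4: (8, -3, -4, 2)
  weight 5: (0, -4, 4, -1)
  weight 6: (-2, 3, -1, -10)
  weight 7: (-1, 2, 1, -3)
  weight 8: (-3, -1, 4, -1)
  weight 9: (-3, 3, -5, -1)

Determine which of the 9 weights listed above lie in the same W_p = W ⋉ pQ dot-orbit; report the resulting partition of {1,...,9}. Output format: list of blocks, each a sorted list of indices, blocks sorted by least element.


Type D_4, rank 4, |W|=192; reorder rows/cols to standard.

Ā_5 reps of the 9 weights (D_4, coords as presented):

  λ_1 → (0, 0, 3, 2);  λ_2 → (0, 0, 2, 2);  λ_3 → (0, 0, 2, 2);  λ_4 → (0, 0, 2, 2);  λ_5 → (0, 2, 0, 1);  λ_6 → (1, 0, 0, 1);  λ_7 → (0, 0, 2, 2);  λ_8 → (0, 0, 3, 2);  λ_9 → (0, 0, 2, 2)

These 9 weights hit 4 W_5-dot-orbits; sizes (2, 5, 1, 1):

[[1, 8], [2, 3, 4, 7, 9], [5], [6]]


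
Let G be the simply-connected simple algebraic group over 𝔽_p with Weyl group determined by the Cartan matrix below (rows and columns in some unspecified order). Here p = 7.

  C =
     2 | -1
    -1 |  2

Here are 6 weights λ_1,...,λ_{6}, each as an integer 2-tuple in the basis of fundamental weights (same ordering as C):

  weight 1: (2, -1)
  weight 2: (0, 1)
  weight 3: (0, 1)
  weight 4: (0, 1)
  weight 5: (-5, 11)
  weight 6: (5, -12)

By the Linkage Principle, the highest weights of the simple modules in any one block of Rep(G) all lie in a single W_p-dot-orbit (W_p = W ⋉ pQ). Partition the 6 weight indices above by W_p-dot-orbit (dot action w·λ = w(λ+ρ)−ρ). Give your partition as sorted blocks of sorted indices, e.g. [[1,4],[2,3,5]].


A_2 Cartan matrix, 2 simple roots permuted; ρ=(1,1).

Ā_7 reps of the 6 weights (A_2, coords as presented):

  λ_1 → (3, 0);  λ_2 → (1, 2);  λ_3 → (1, 2);  λ_4 → (1, 2);  λ_5 → (1, 2);  λ_6 → (1, 2)

Partition of {1..6} into 2 W_7-dot-orbits:

[[1], [2, 3, 4, 5, 6]]


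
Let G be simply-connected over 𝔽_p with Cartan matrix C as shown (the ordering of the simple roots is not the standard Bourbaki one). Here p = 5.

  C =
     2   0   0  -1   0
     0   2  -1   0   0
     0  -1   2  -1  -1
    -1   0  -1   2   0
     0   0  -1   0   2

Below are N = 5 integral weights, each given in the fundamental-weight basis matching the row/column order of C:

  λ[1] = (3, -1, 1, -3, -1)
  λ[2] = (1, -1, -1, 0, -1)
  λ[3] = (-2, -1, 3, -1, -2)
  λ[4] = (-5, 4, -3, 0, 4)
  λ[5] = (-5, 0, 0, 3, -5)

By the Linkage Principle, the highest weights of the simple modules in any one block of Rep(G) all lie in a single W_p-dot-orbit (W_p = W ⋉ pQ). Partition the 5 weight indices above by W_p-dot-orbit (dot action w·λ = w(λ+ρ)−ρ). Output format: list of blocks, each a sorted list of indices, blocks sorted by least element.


D_5 Cartan matrix, 5 simple roots permuted; ρ=(1,1,1,1,1).

Alcove-folded reps (p=5, 5 weights, presented ϖ-order):

  λ_1+ρ ↦ (2, 0, 0, 1, 0);  λ_2+ρ ↦ (2, 0, 0, 1, 0);  λ_3+ρ ↦ (1, 0, 1, 0, 1);  λ_4+ρ ↦ (2, 0, 0, 1, 0);  λ_5+ρ ↦ (1, 0, 1, 0, 1)

Partition of {1..5} into 2 W_5-dot-orbits:

[[1, 2, 4], [3, 5]]


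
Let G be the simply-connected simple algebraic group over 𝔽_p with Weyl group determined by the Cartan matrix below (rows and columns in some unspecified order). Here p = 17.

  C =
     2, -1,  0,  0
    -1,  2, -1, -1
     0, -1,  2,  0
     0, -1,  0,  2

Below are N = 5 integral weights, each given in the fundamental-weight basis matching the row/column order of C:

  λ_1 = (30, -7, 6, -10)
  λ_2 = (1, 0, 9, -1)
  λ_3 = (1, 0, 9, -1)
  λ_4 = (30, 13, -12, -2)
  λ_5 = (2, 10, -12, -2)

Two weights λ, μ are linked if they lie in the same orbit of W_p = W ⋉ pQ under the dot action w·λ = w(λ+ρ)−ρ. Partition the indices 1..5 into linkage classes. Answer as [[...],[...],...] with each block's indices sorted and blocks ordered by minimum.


Cartan matrix: type D_4 (|W|=192); un-permuting the 4 rows.

W_17-reps of the 5 weights in Ā_17 (same 4-coord order as C):

  1: (2, 0, 6, 8) · 2: (2, 1, 10, 0) · 3: (2, 1, 10, 0) · 4: (2, 1, 10, 0) · 5: (2, 1, 10, 0)

Linkage partition of the 5 weights (2 classes, p=17):

[[1], [2, 3, 4, 5]]


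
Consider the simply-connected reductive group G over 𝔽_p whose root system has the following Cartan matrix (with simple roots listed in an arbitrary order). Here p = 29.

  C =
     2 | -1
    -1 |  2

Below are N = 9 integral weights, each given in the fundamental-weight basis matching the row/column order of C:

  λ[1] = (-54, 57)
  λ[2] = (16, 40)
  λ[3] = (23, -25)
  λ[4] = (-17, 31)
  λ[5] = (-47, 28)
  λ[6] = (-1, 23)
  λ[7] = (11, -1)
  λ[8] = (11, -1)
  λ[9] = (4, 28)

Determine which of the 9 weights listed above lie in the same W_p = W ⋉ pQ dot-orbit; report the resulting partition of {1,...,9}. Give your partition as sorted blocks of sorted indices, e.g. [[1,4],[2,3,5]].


Type A_2, rank 2, |W|=6; reorder rows/cols to standard.

W_29-reps of the 9 weights in Ā_29 (same 2-coord order as C):

    [1] (0, 24)
    [2] (12, 0)
    [3] (0, 24)
    [4] (13, 13)
    [5] (12, 0)
    [6] (0, 24)
    [7] (12, 0)
    [8] (12, 0)
    [9] (0, 24)

These 9 weights hit 3 W_29-dot-orbits; sizes (4, 4, 1):

[[1, 3, 6, 9], [2, 5, 7, 8], [4]]


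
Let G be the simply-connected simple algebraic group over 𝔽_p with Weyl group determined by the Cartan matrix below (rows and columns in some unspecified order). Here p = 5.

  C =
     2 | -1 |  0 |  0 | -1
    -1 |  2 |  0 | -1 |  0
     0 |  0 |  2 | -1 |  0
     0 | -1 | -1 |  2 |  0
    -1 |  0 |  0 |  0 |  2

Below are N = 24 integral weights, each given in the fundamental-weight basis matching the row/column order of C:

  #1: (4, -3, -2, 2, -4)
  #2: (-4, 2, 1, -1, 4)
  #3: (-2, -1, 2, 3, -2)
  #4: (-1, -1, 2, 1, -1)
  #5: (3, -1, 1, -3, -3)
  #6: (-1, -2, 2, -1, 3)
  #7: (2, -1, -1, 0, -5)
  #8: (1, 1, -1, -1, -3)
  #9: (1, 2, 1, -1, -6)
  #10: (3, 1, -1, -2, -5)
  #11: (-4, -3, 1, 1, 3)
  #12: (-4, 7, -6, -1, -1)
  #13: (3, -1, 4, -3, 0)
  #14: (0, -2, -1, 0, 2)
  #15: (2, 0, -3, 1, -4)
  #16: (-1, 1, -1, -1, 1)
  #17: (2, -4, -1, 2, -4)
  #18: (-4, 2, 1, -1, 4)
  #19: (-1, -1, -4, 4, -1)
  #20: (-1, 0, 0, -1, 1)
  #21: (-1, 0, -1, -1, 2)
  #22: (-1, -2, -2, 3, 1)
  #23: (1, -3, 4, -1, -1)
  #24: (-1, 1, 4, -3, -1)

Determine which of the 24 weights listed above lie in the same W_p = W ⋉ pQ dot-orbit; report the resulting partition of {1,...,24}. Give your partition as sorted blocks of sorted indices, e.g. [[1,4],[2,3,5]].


Dynkin diagram of C (from the 8 off-diagonal −1 entries): A_5.

Folding the 24 weights λ_j+ρ into Ā_5 (reps in the given 5-coord order):

  λ_1 → (0, 2, 0, 0, 2);  λ_2 → (3, 0, 0, 0, 0);  λ_3 → (1, 0, 1, 2, 1);  λ_4 → (0, 0, 3, 2, 0);  λ_5 → (0, 2, 0, 0, 2);  λ_6 → (0, 1, 1, 0, 2);  λ_7 → (0, 1, 0, 0, 3);  λ_8 → (0, 2, 0, 0, 2);  λ_9 → (3, 0, 0, 0, 0);  λ_10 → (0, 1, 0, 0, 3);  λ_11 → (1, 0, 1, 2, 1);  λ_12 → (0, 0, 3, 2, 0);  λ_13 → (0, 2, 0, 0, 2);  λ_14 → (0, 1, 0, 0, 3);  λ_15 → (0, 1, 1, 0, 2);  λ_16 → (0, 2, 0, 0, 2);  λ_17 → (3, 0, 0, 0, 0);  λ_18 → (3, 0, 0, 0, 0);  λ_19 → (0, 0, 3, 2, 0);  λ_20 → (0, 1, 1, 0, 2);  λ_21 → (0, 1, 0, 0, 3);  λ_22 → (1, 0, 1, 2, 1);  λ_23 → (0, 0, 3, 2, 0);  λ_24 → (0, 0, 3, 2, 0)

6 distinct reps among the 24 weights ⇒ 6 W_5-linkage classes:

[[1, 5, 8, 13, 16], [2, 9, 17, 18], [3, 11, 22], [4, 12, 19, 23, 24], [6, 15, 20], [7, 10, 14, 21]]


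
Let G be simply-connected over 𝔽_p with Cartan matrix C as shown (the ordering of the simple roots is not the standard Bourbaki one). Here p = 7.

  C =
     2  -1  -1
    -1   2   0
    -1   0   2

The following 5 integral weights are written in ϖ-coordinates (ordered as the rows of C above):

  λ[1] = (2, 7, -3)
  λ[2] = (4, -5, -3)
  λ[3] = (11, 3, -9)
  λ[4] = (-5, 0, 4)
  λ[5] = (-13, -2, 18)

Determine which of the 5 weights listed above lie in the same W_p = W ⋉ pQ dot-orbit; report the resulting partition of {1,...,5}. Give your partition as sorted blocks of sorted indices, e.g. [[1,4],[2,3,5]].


A_3 Cartan matrix, 3 simple roots permuted; ρ=(1,1,1).

λ_j+ρ reflected into Ā_7 (⟨·,θ^∨⟩≤7); 3-tuples as given:

  1: (1, 3, 1)
  2: (1, 3, 1)
  3: (1, 3, 1)
  4: (1, 3, 1)
  5: (0, 5, 1)

Grouping the 5 weights by Ā_7-representative: 2 linkage classes.

[[1, 2, 3, 4], [5]]


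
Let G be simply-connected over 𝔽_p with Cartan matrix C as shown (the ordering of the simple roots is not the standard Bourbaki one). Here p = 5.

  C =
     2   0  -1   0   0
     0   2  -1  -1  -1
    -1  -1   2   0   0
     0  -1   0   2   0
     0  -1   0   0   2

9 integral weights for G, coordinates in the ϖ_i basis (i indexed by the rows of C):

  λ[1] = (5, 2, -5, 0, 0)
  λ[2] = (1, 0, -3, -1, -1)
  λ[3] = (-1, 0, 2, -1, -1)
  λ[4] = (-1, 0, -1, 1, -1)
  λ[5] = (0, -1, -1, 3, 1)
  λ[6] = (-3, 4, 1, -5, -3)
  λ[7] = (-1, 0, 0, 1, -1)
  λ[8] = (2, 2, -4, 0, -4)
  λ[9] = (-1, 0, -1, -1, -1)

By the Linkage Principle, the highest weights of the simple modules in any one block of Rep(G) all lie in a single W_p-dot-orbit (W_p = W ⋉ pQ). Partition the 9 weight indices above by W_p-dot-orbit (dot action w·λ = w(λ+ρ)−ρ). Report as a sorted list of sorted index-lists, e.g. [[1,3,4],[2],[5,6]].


Root system D_5: the 5×5 matrix C matches after relabeling.

Ā_5 reps of the 9 weights (D_5, coords as presented):

  1: (0, 1, 0, 0, 0);  2: (0, 1, 0, 0, 0);  3: (0, 1, 0, 0, 0);  4: (0, 1, 0, 2, 0);  5: (0, 1, 0, 2, 0);  6: (0, 1, 0, 2, 0);  7: (0, 1, 0, 2, 0);  8: (0, 1, 0, 2, 0);  9: (0, 1, 0, 0, 0)

The 9 indices split into 2 linkage classes (same alcove rep ⇔ same W_5-dot-orbit):

[[1, 2, 3, 9], [4, 5, 6, 7, 8]]


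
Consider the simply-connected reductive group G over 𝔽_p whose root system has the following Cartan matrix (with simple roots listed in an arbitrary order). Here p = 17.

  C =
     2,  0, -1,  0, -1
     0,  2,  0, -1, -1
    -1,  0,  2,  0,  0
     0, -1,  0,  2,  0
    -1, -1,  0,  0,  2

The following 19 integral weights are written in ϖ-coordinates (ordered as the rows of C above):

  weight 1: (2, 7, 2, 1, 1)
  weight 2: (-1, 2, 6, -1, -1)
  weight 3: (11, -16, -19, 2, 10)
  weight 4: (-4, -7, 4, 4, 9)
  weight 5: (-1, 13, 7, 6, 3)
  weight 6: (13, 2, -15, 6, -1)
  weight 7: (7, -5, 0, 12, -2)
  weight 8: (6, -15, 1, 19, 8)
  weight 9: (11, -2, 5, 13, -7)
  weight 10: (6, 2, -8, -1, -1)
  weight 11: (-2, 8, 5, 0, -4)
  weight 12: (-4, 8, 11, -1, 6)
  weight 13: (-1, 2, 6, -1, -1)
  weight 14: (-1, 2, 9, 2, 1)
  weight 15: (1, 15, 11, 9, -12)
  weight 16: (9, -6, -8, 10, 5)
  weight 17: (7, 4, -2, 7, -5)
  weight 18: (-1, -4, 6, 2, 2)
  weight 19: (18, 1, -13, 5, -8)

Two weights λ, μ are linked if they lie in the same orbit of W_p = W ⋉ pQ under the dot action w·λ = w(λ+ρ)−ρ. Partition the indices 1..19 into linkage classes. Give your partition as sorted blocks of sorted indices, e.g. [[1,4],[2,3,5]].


Cartan matrix: type A_5 (|W|=720); un-permuting the 5 rows.

Each λ_j+ρ reduced to Ā_17; 5-tuples below use C's row order:

    1: (3, 8, 2, 1, 2)
    2: (0, 3, 7, 0, 0)
    3: (3, 5, 2, 1, 1)
    4: (3, 5, 2, 1, 1)
    5: (3, 1, 1, 8, 4)
    6: (0, 3, 7, 0, 0)
    7: (3, 1, 1, 8, 4)
    8: (3, 8, 2, 1, 2)
    9: (3, 5, 2, 1, 1)
    10: (0, 3, 7, 0, 0)
    11: (3, 5, 2, 1, 1)
    12: (3, 1, 1, 8, 4)
    13: (0, 3, 7, 0, 0)
    14: (0, 3, 9, 2, 2)
    15: (0, 3, 9, 2, 2)
    16: (3, 5, 2, 1, 1)
    17: (3, 1, 1, 8, 4)
    18: (0, 3, 7, 0, 0)
    19: (0, 3, 9, 2, 2)

These 19 weights hit 5 W_17-dot-orbits; sizes (2, 5, 5, 4, 3):

[[1, 8], [2, 6, 10, 13, 18], [3, 4, 9, 11, 16], [5, 7, 12, 17], [14, 15, 19]]


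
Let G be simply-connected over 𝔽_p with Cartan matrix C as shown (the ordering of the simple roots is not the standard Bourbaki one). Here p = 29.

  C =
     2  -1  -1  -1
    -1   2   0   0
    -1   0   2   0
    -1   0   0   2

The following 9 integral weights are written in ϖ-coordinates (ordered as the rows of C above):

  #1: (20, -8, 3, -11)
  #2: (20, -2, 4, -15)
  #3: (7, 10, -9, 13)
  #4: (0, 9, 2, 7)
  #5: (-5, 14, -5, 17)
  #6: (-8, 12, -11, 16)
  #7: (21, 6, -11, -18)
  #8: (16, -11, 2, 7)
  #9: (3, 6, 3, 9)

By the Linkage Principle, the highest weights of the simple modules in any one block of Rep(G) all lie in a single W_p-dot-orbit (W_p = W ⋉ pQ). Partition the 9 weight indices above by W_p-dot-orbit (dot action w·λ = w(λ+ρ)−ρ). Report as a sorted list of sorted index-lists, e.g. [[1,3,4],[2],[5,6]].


D_4 Cartan matrix, 4 simple roots permuted; ρ=(1,1,1,1).

λ_j+ρ reflected into Ā_29 (⟨·,θ^∨⟩≤29); 4-tuples as given:

  1: (4, 7, 4, 10);  2: (3, 1, 5, 14);  3: (4, 7, 4, 10);  4: (1, 10, 3, 8);  5: (4, 7, 4, 10);  6: (6, 4, 7, 0);  7: (5, 2, 5, 12);  8: (1, 10, 3, 8);  9: (4, 7, 4, 10)

Grouping the 9 weights by Ā_29-representative: 5 linkage classes.

[[1, 3, 5, 9], [2], [4, 8], [6], [7]]


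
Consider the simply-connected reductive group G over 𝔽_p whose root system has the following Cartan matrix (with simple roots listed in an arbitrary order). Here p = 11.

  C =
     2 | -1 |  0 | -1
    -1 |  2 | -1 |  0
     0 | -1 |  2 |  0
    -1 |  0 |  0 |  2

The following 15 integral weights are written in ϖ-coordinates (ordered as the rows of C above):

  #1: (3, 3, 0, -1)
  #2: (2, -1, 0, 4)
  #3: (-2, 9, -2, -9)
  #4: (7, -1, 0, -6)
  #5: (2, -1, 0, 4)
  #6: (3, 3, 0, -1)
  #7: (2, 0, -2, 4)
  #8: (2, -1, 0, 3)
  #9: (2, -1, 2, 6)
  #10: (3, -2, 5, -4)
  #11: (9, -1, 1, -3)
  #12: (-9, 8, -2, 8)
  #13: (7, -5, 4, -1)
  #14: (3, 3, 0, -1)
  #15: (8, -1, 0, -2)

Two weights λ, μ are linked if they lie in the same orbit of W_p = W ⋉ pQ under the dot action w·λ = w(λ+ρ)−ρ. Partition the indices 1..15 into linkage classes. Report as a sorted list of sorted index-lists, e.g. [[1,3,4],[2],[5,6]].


Cartan matrix: type A_4 (|W|=120); un-permuting the 4 rows.

Ā_11 reps of the 15 weights (A_4, coords as presented):

  [1] (4, 4, 1, 0);  [2] (3, 0, 1, 5);  [3] (8, 0, 1, 1);  [4] (3, 0, 1, 5);  [5] (3, 0, 1, 5);  [6] (4, 4, 1, 0);  [7] (3, 0, 1, 5);  [8] (3, 0, 1, 4);  [9] (3, 0, 1, 5);  [10] (0, 1, 5, 3);  [11] (8, 0, 1, 1);  [12] (8, 0, 1, 1);  [13] (4, 4, 1, 0);  [14] (4, 4, 1, 0);  [15] (8, 0, 1, 1)

Partition of {1..15} into 5 W_11-dot-orbits:

[[1, 6, 13, 14], [2, 4, 5, 7, 9], [3, 11, 12, 15], [8], [10]]


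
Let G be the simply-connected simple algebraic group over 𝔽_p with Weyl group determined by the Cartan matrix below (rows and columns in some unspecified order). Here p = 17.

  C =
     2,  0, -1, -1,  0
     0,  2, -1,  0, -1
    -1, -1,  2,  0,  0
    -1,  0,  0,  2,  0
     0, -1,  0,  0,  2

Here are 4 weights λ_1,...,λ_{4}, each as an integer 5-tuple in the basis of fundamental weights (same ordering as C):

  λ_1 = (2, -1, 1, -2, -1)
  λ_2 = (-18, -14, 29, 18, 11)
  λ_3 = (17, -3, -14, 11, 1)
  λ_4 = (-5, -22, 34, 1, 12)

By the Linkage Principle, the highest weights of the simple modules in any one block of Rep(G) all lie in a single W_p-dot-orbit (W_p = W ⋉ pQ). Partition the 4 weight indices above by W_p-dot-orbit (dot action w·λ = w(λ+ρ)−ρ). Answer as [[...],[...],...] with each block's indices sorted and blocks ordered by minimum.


Type A_5, rank 5, |W|=720; reorder rows/cols to standard.

Alcove-folded reps (p=17, 4 weights, presented ϖ-order):

    [1] (2, 0, 2, 1, 0)
    [2] (2, 0, 2, 1, 0)
    [3] (2, 0, 2, 1, 0)
    [4] (4, 1, 3, 6, 1)

Partition of {1..4} into 2 W_17-dot-orbits:

[[1, 2, 3], [4]]


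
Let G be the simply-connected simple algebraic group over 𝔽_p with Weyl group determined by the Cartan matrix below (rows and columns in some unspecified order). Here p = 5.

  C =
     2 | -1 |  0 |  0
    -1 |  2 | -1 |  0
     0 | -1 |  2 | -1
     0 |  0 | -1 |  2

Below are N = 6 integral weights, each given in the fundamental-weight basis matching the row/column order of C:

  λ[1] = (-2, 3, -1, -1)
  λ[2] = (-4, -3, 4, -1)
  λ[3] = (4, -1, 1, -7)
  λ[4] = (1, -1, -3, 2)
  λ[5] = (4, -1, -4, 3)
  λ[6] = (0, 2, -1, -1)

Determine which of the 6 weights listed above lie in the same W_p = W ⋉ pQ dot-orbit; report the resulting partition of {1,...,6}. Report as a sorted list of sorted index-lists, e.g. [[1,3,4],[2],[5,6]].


A_4 Cartan matrix, 4 simple roots permuted; ρ=(1,1,1,1).

Ā_5 reps of the 6 weights (A_4, coords as presented):

  λ_1+ρ ↦ (1, 3, 0, 0) · λ_2+ρ ↦ (2, 3, 0, 0) · λ_3+ρ ↦ (1, 3, 0, 0) · λ_4+ρ ↦ (0, 2, 0, 1) · λ_5+ρ ↦ (1, 3, 0, 0) · λ_6+ρ ↦ (1, 3, 0, 0)

These 6 weights hit 3 W_5-dot-orbits; sizes (4, 1, 1):

[[1, 3, 5, 6], [2], [4]]


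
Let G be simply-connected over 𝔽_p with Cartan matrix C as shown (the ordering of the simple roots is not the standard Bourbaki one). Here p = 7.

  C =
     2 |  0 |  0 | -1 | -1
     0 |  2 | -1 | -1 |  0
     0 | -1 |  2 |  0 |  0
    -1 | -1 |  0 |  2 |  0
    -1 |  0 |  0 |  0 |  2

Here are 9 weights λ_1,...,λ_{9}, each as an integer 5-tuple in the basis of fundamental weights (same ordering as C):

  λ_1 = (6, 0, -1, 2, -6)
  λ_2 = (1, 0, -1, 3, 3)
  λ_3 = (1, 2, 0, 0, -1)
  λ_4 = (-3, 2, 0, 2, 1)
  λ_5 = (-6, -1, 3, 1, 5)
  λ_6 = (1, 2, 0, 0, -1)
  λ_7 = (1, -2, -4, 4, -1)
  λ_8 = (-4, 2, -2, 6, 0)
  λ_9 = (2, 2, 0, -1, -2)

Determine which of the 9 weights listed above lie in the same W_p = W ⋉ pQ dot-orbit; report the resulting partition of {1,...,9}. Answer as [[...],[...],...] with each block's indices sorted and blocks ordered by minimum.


Root system A_5: the 5×5 matrix C matches after relabeling.

Folding the 9 weights λ_j+ρ into Ā_7 (reps in the given 5-coord order):

    1: (2, 3, 1, 0, 1)
    2: (2, 3, 1, 1, 0)
    3: (2, 3, 1, 1, 0)
    4: (2, 3, 1, 1, 0)
    5: (2, 3, 1, 0, 1)
    6: (2, 3, 1, 1, 0)
    7: (2, 3, 1, 1, 0)
    8: (0, 0, 2, 4, 1)
    9: (2, 3, 1, 0, 1)

Grouping the 9 weights by Ā_7-representative: 3 linkage classes.

[[1, 5, 9], [2, 3, 4, 6, 7], [8]]


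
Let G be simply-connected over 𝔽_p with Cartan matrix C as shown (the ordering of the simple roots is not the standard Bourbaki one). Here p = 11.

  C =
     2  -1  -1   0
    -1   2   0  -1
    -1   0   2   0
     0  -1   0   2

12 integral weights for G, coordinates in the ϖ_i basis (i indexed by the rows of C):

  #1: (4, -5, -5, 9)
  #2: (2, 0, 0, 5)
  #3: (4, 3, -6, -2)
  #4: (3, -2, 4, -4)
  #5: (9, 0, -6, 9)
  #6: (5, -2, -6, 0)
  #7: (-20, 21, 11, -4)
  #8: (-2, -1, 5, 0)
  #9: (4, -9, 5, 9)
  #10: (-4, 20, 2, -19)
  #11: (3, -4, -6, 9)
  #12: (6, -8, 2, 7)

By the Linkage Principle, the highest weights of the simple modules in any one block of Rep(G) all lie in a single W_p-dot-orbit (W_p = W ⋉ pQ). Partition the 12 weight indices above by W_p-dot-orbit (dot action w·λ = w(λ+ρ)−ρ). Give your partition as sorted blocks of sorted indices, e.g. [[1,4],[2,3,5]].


A_4 Cartan matrix, 4 simple roots permuted; ρ=(1,1,1,1).

λ_j+ρ reflected into Ā_11 (⟨·,θ^∨⟩≤11); 4-tuples as given:

    λ_1+ρ ↦ (3, 1, 1, 6)
    λ_2+ρ ↦ (3, 1, 1, 6)
    λ_3+ρ ↦ (0, 3, 5, 1)
    λ_4+ρ ↦ (0, 3, 5, 1)
    λ_5+ρ ↦ (0, 1, 5, 0)
    λ_6+ρ ↦ (0, 1, 5, 0)
    λ_7+ρ ↦ (0, 7, 3, 1)
    λ_8+ρ ↦ (0, 1, 5, 0)
    λ_9+ρ ↦ (3, 5, 1, 0)
    λ_10+ρ ↦ (0, 7, 3, 1)
    λ_11+ρ ↦ (3, 1, 1, 6)
    λ_12+ρ ↦ (0, 7, 3, 1)

The 12 indices split into 5 linkage classes (same alcove rep ⇔ same W_11-dot-orbit):

[[1, 2, 11], [3, 4], [5, 6, 8], [7, 10, 12], [9]]


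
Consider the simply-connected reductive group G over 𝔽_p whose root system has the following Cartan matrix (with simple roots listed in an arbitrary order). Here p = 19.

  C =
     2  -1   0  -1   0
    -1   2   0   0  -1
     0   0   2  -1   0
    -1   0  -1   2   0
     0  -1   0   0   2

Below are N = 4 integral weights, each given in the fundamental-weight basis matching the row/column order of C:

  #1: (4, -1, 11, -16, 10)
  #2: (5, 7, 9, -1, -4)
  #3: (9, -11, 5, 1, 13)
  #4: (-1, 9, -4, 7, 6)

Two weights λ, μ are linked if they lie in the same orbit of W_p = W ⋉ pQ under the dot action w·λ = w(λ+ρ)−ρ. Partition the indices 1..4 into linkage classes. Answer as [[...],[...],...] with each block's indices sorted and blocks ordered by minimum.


Dynkin diagram of C (from the 8 off-diagonal −1 entries): A_5.

Ā_19 reps of the 4 weights (A_5, coords as presented):

    λ_1 → (0, 10, 3, 2, 1)
    λ_2 → (6, 3, 5, 0, 2)
    λ_3 → (0, 10, 3, 2, 1)
    λ_4 → (0, 10, 3, 2, 1)

Grouping the 4 weights by Ā_19-representative: 2 linkage classes.

[[1, 3, 4], [2]]


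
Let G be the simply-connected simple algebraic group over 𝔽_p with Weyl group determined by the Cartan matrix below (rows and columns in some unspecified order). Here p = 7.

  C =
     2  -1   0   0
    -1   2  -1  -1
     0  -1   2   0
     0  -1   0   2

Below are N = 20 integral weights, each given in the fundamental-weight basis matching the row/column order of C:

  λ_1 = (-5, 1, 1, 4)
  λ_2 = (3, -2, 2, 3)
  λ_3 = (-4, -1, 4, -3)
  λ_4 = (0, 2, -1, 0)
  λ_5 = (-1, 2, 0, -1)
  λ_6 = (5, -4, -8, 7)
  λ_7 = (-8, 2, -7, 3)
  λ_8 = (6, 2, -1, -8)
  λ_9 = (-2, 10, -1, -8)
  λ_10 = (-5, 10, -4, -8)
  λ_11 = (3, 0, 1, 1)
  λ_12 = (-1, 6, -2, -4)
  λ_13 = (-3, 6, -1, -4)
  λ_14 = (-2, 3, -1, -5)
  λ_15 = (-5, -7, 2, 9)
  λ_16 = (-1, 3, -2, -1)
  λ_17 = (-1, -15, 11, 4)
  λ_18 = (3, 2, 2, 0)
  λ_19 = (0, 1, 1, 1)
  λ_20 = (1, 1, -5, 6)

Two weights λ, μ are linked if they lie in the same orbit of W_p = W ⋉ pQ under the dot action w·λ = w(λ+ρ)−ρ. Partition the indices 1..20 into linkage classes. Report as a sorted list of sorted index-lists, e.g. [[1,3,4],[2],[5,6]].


Root system D_4: the 4×4 matrix C matches after relabeling.

Folding the 20 weights λ_j+ρ into Ā_7 (reps in the given 4-coord order):

    λ_1 → (2, 0, 0, 3)
    λ_2 → (1, 2, 0, 1)
    λ_3 → (2, 0, 0, 3)
    λ_4 → (1, 2, 0, 1)
    λ_5 → (0, 3, 1, 0)
    λ_6 → (1, 2, 0, 1)
    λ_7 → (0, 0, 1, 3)
    λ_8 → (0, 3, 1, 0)
    λ_9 → (0, 3, 1, 0)
    λ_10 → (0, 0, 1, 3)
    λ_11 → (2, 2, 0, 0)
    λ_12 → (0, 0, 1, 3)
    λ_13 → (2, 0, 0, 3)
    λ_14 → (0, 0, 1, 3)
    λ_15 → (0, 3, 1, 0)
    λ_16 → (0, 3, 1, 0)
    λ_17 → (2, 0, 0, 3)
    λ_18 → (0, 0, 1, 3)
    λ_19 → (1, 0, 2, 2)
    λ_20 → (2, 0, 0, 3)

Partition of {1..20} into 6 W_7-dot-orbits:

[[1, 3, 13, 17, 20], [2, 4, 6], [5, 8, 9, 15, 16], [7, 10, 12, 14, 18], [11], [19]]


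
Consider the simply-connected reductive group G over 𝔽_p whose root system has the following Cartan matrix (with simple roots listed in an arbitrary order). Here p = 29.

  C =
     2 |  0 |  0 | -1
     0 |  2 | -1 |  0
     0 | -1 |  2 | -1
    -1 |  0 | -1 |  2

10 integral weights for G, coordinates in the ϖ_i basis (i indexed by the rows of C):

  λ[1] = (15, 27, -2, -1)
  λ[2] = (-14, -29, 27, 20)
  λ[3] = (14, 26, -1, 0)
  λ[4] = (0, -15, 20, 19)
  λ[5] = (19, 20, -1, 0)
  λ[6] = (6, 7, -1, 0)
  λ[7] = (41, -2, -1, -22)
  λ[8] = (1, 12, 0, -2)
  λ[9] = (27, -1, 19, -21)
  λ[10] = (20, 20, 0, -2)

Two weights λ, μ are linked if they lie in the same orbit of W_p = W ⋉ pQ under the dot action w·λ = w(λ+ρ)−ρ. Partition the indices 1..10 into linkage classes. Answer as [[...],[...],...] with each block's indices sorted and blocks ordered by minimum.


A_4 Cartan matrix, 4 simple roots permuted; ρ=(1,1,1,1).

Each λ_j+ρ reduced to Ā_29; 4-tuples below use C's row order:

  1: (1, 13, 0, 1);  2: (7, 8, 0, 1);  3: (1, 13, 0, 1);  4: (12, 1, 7, 8);  5: (7, 8, 0, 1);  6: (7, 8, 0, 1);  7: (7, 8, 0, 1);  8: (1, 13, 0, 1);  9: (8, 0, 0, 20);  10: (7, 8, 0, 1)

The 10 indices split into 4 linkage classes (same alcove rep ⇔ same W_29-dot-orbit):

[[1, 3, 8], [2, 5, 6, 7, 10], [4], [9]]


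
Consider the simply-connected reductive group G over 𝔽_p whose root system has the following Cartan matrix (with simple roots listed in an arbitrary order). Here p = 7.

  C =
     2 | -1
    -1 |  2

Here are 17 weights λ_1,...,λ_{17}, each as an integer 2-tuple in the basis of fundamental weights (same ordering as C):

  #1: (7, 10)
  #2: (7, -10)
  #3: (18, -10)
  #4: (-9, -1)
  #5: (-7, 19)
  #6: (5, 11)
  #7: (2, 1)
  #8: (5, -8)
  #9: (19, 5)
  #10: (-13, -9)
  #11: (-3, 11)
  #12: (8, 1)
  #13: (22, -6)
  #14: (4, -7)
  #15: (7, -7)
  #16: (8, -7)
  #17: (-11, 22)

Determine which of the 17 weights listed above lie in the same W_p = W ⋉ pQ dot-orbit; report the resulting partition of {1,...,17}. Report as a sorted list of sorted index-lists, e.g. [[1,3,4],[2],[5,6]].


Type A_2, rank 2, |W|=6; reorder rows/cols to standard.

Alcove-folded reps (p=7, 17 weights, presented ϖ-order):

  1: (1, 4);  2: (1, 5);  3: (3, 2);  4: (1, 6);  5: (1, 6);  6: (1, 4);  7: (3, 2);  8: (1, 6);  9: (1, 5);  10: (1, 5);  11: (3, 2);  12: (3, 2);  13: (3, 2);  14: (1, 5);  15: (1, 5);  16: (1, 4);  17: (1, 4)

4 distinct reps among the 17 weights ⇒ 4 W_7-linkage classes:

[[1, 6, 16, 17], [2, 9, 10, 14, 15], [3, 7, 11, 12, 13], [4, 5, 8]]


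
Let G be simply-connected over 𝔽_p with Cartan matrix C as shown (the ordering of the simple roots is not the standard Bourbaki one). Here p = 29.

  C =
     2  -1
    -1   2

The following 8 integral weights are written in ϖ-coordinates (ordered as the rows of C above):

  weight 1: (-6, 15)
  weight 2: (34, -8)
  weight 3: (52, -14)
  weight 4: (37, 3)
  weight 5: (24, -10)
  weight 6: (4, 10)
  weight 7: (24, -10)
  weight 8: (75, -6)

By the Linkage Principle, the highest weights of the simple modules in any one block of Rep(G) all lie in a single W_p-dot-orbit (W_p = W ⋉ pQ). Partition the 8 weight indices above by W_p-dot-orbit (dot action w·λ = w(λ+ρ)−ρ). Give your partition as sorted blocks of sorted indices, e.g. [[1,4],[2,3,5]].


Root system A_2: the 2×2 matrix C matches after relabeling.

Folding the 8 weights λ_j+ρ into Ā_29 (reps in the given 2-coord order):

  λ_1+ρ ↦ (5, 11)
  λ_2+ρ ↦ (22, 1)
  λ_3+ρ ↦ (5, 11)
  λ_4+ρ ↦ (16, 9)
  λ_5+ρ ↦ (16, 9)
  λ_6+ρ ↦ (5, 11)
  λ_7+ρ ↦ (16, 9)
  λ_8+ρ ↦ (5, 11)

The 8 indices split into 3 linkage classes (same alcove rep ⇔ same W_29-dot-orbit):

[[1, 3, 6, 8], [2], [4, 5, 7]]


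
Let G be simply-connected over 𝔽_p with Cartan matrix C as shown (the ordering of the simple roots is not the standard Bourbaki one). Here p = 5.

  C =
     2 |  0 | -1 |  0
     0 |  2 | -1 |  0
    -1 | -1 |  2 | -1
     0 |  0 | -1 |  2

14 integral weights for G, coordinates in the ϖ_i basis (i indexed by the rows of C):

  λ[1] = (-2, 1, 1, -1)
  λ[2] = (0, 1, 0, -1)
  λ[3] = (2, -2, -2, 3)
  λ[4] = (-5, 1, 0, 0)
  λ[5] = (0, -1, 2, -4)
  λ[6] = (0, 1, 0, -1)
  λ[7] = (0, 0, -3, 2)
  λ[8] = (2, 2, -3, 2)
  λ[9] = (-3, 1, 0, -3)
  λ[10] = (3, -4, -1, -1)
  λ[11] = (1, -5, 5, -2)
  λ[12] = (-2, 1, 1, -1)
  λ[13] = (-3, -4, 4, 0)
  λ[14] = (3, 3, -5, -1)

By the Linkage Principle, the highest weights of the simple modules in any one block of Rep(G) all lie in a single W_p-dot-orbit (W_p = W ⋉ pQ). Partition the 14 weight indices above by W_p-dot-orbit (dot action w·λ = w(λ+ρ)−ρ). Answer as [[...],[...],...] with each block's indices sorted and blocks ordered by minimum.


Cartan matrix: type D_4 (|W|=192); un-permuting the 4 rows.

λ_j+ρ reflected into Ā_5 (⟨·,θ^∨⟩≤5); 4-tuples as given:

  1: (1, 2, 1, 0) · 2: (1, 2, 1, 0) · 3: (1, 1, 0, 2) · 4: (1, 1, 0, 2) · 5: (1, 0, 0, 3) · 6: (1, 2, 1, 0) · 7: (1, 1, 0, 1) · 8: (1, 1, 0, 1) · 9: (1, 1, 0, 1) · 10: (1, 0, 0, 3) · 11: (1, 1, 0, 2) · 12: (1, 2, 1, 0) · 13: (1, 2, 1, 0) · 14: (0, 0, 0, 4)

5 distinct reps among the 14 weights ⇒ 5 W_5-linkage classes:

[[1, 2, 6, 12, 13], [3, 4, 11], [5, 10], [7, 8, 9], [14]]


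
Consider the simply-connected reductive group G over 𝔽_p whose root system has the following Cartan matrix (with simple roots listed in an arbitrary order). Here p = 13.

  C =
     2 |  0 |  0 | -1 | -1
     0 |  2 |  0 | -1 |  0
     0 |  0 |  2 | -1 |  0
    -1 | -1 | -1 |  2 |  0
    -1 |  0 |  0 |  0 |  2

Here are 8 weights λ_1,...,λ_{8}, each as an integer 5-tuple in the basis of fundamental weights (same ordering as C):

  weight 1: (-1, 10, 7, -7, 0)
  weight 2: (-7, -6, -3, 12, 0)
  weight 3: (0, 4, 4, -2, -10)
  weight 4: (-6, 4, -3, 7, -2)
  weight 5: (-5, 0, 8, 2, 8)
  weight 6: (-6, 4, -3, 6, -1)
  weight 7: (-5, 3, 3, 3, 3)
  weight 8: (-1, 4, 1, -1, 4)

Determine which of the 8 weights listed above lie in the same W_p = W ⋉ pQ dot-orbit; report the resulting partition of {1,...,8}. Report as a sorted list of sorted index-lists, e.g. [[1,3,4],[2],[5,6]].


Root system D_5: the 5×5 matrix C matches after relabeling.

W_13-reps of the 8 weights in Ā_13 (same 5-coord order as C):

  λ_1 → (0, 5, 2, 0, 5)
  λ_2 → (0, 5, 2, 0, 5)
  λ_3 → (1, 4, 4, 0, 0)
  λ_4 → (0, 5, 2, 0, 5)
  λ_5 → (1, 4, 4, 0, 0)
  λ_6 → (0, 5, 2, 0, 5)
  λ_7 → (1, 4, 4, 0, 0)
  λ_8 → (0, 5, 2, 0, 5)

The 8 indices split into 2 linkage classes (same alcove rep ⇔ same W_13-dot-orbit):

[[1, 2, 4, 6, 8], [3, 5, 7]]


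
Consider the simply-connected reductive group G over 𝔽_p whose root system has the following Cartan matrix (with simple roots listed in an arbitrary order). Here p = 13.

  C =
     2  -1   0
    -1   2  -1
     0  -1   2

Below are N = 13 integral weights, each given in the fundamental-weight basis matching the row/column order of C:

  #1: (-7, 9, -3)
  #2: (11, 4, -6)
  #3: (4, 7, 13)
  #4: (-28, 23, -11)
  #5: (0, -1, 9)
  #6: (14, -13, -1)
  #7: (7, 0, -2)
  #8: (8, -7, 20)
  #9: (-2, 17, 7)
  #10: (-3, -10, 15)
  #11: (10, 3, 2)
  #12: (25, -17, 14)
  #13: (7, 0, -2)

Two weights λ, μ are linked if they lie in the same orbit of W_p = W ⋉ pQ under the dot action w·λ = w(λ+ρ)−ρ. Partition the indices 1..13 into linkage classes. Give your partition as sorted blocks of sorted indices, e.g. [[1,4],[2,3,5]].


Type A_3, rank 3, |W|=24; reorder rows/cols to standard.

Each λ_j+ρ reduced to Ā_13; 3-tuples below use C's row order:

  [1] (6, 2, 2);  [2] (8, 0, 1);  [3] (8, 0, 1);  [4] (1, 0, 10);  [5] (1, 0, 10);  [6] (1, 0, 10);  [7] (8, 0, 1);  [8] (6, 2, 2);  [9] (8, 0, 1);  [10] (6, 2, 2);  [11] (6, 2, 2);  [12] (1, 0, 10);  [13] (8, 0, 1)

Linkage partition of the 13 weights (3 classes, p=13):

[[1, 8, 10, 11], [2, 3, 7, 9, 13], [4, 5, 6, 12]]


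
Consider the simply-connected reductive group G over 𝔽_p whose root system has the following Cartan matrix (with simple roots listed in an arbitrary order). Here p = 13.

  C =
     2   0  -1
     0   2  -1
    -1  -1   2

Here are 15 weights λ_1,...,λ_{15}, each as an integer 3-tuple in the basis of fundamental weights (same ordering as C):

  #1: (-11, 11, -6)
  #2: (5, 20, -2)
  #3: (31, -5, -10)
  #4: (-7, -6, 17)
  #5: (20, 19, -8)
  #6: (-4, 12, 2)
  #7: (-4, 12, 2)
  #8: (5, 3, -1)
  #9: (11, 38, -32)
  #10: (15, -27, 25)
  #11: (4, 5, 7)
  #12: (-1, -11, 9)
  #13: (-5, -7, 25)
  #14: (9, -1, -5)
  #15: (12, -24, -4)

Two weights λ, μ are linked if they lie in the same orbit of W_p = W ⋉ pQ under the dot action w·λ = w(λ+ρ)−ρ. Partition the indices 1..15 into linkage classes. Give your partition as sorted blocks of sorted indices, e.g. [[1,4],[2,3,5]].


Cartan matrix: type A_3 (|W|=24); un-permuting the 3 rows.

W_13-reps of the 15 weights in Ā_13 (same 3-coord order as C):

    [1] (3, 1, 7)
    [2] (1, 0, 7)
    [3] (6, 4, 0)
    [4] (1, 0, 7)
    [5] (1, 0, 7)
    [6] (0, 10, 0)
    [7] (0, 10, 0)
    [8] (6, 4, 0)
    [9] (1, 0, 7)
    [10] (0, 10, 0)
    [11] (1, 0, 7)
    [12] (0, 10, 0)
    [13] (6, 4, 0)
    [14] (6, 4, 0)
    [15] (0, 10, 0)

Partition of {1..15} into 4 W_13-dot-orbits:

[[1], [2, 4, 5, 9, 11], [3, 8, 13, 14], [6, 7, 10, 12, 15]]


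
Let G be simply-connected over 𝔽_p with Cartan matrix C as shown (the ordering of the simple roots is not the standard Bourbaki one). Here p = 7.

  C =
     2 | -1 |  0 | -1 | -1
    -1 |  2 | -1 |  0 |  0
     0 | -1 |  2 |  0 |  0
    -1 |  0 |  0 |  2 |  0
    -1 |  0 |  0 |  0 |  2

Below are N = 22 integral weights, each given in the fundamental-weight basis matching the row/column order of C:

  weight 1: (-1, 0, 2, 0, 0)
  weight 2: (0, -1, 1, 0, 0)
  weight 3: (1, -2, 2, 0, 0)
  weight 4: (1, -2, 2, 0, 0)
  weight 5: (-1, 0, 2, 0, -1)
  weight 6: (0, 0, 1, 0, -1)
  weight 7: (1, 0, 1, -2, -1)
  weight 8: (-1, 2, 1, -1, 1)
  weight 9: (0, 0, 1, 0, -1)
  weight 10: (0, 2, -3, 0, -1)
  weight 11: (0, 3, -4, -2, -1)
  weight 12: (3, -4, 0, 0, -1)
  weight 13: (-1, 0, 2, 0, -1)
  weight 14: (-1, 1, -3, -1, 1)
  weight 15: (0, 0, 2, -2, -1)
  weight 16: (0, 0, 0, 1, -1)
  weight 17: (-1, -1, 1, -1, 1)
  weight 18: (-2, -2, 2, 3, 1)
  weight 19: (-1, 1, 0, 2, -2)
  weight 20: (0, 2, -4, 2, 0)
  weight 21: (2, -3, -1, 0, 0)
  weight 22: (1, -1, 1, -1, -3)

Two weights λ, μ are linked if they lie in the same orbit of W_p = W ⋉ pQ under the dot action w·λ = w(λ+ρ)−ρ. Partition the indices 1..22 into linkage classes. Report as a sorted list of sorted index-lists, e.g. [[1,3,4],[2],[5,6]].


C ↔ D_5 under row/col permutation; |W(D_5)| = 1920.

Folding the 22 weights λ_j+ρ into Ā_7 (reps in the given 5-coord order):

  λ_1 → (0, 1, 3, 1, 1);  λ_2 → (1, 0, 2, 1, 1);  λ_3 → (1, 0, 2, 1, 1);  λ_4 → (1, 0, 2, 1, 1);  λ_5 → (0, 1, 3, 1, 0);  λ_6 → (1, 1, 2, 1, 0);  λ_7 → (1, 1, 2, 1, 0);  λ_8 → (0, 0, 2, 0, 2);  λ_9 → (1, 1, 2, 1, 0);  λ_10 → (1, 1, 2, 1, 0);  λ_11 → (0, 1, 3, 1, 0);  λ_12 → (1, 1, 2, 1, 0);  λ_13 → (0, 1, 3, 1, 0);  λ_14 → (0, 0, 2, 0, 2);  λ_15 → (0, 1, 3, 1, 0);  λ_16 → (1, 1, 1, 2, 0);  λ_17 → (0, 0, 2, 0, 2);  λ_18 → (1, 1, 1, 2, 0);  λ_19 → (1, 1, 1, 2, 0);  λ_20 → (1, 1, 1, 2, 0);  λ_21 → (1, 0, 2, 1, 1);  λ_22 → (0, 0, 2, 0, 2)

The 22 indices split into 6 linkage classes (same alcove rep ⇔ same W_7-dot-orbit):

[[1], [2, 3, 4, 21], [5, 11, 13, 15], [6, 7, 9, 10, 12], [8, 14, 17, 22], [16, 18, 19, 20]]


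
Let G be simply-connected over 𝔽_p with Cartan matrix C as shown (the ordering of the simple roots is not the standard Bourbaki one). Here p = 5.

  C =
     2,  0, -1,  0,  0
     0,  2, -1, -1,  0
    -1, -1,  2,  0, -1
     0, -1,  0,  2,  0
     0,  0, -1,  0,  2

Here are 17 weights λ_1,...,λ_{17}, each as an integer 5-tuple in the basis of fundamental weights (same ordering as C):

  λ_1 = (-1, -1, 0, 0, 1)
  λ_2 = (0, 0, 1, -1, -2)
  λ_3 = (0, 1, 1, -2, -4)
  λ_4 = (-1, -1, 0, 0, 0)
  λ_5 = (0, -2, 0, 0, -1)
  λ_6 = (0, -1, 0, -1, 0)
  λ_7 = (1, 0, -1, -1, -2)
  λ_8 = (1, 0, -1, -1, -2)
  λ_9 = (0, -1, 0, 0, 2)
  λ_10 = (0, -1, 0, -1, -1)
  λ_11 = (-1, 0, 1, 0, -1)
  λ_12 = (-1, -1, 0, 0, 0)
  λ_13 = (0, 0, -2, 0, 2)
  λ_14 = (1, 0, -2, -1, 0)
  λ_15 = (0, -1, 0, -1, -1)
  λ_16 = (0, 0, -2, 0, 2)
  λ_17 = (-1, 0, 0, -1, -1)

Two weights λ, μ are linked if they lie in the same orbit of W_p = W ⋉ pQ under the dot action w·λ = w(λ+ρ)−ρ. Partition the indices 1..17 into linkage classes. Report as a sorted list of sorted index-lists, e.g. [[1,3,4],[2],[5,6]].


Root system D_5: the 5×5 matrix C matches after relabeling.

Each λ_j+ρ reduced to Ā_5; 5-tuples below use C's row order:

  1: (0, 0, 1, 1, 2);  2: (1, 0, 1, 0, 1);  3: (0, 0, 1, 1, 2);  4: (0, 0, 1, 1, 1);  5: (1, 1, 0, 0, 0);  6: (1, 0, 1, 0, 1);  7: (1, 0, 1, 0, 0);  8: (1, 0, 1, 0, 0);  9: (0, 0, 1, 1, 2);  10: (1, 0, 1, 0, 0);  11: (0, 1, 1, 0, 0);  12: (0, 0, 1, 1, 1);  13: (0, 0, 1, 1, 2);  14: (1, 0, 1, 0, 0);  15: (1, 0, 1, 0, 0);  16: (0, 0, 1, 1, 2);  17: (0, 1, 1, 0, 0)

Partition of {1..17} into 6 W_5-dot-orbits:

[[1, 3, 9, 13, 16], [2, 6], [4, 12], [5], [7, 8, 10, 14, 15], [11, 17]]


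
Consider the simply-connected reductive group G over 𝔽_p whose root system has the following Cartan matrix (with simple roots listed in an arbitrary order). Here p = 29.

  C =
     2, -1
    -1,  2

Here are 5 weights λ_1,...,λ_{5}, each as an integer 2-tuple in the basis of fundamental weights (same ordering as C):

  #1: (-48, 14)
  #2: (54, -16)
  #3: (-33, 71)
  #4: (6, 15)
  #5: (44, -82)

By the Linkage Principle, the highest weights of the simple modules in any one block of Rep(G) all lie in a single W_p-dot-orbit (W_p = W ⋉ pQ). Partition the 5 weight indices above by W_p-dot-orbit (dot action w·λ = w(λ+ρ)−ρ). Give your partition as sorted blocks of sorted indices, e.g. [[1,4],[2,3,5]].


C ↔ A_2 under row/col permutation; |W(A_2)| = 6.

W_29-reps of the 5 weights in Ā_29 (same 2-coord order as C):

  [1] (3, 11) · [2] (3, 11) · [3] (3, 11) · [4] (7, 16) · [5] (7, 16)

Grouping the 5 weights by Ā_29-representative: 2 linkage classes.

[[1, 2, 3], [4, 5]]


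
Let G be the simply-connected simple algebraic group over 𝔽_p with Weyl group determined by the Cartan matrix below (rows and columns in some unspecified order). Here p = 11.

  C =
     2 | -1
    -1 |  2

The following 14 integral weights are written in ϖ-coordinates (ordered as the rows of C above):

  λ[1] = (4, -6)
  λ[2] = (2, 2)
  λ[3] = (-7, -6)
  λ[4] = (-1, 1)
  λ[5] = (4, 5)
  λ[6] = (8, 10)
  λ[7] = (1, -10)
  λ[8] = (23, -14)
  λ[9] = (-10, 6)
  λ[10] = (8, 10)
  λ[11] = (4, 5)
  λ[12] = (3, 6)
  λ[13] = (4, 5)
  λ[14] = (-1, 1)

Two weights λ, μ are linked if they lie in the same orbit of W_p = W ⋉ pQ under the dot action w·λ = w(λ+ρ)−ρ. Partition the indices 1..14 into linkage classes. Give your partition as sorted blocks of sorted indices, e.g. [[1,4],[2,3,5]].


Type A_2, rank 2, |W|=6; reorder rows/cols to standard.

Each λ_j+ρ reduced to Ā_11; 2-tuples below use C's row order:

    λ_1 → (0, 5)
    λ_2 → (3, 3)
    λ_3 → (5, 6)
    λ_4 → (0, 2)
    λ_5 → (5, 6)
    λ_6 → (0, 2)
    λ_7 → (7, 2)
    λ_8 → (0, 2)
    λ_9 → (7, 2)
    λ_10 → (0, 2)
    λ_11 → (5, 6)
    λ_12 → (4, 7)
    λ_13 → (5, 6)
    λ_14 → (0, 2)

Grouping the 14 weights by Ā_11-representative: 6 linkage classes.

[[1], [2], [3, 5, 11, 13], [4, 6, 8, 10, 14], [7, 9], [12]]


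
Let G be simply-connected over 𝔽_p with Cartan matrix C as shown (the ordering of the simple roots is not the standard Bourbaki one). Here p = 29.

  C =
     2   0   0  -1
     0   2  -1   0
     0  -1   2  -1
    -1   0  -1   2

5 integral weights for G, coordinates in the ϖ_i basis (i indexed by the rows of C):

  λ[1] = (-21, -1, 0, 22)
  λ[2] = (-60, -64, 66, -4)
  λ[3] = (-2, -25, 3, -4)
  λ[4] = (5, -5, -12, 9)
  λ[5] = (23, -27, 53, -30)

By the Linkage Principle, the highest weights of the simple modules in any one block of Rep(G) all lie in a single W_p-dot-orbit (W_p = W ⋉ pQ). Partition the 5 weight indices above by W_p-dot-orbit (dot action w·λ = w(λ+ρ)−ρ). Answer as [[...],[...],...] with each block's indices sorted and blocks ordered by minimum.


Dynkin diagram of C (from the 6 off-diagonal −1 entries): A_4.

Each λ_j+ρ reduced to Ā_29; 4-tuples below use C's row order:

  1: (20, 0, 1, 3) · 2: (20, 0, 1, 3) · 3: (20, 0, 1, 3) · 4: (1, 10, 1, 4) · 5: (20, 0, 1, 3)

These 5 weights hit 2 W_29-dot-orbits; sizes (4, 1):

[[1, 2, 3, 5], [4]]
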